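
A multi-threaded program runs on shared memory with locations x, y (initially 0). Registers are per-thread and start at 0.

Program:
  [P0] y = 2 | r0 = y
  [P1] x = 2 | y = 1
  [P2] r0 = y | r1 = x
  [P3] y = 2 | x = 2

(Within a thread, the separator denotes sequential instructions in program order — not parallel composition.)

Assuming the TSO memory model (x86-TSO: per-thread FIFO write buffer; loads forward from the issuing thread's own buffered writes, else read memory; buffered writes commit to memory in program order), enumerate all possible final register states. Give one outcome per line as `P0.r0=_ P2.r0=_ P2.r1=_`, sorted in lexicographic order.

P0.r0=1 P2.r0=0 P2.r1=0
P0.r0=1 P2.r0=0 P2.r1=2
P0.r0=1 P2.r0=1 P2.r1=2
P0.r0=1 P2.r0=2 P2.r1=0
P0.r0=1 P2.r0=2 P2.r1=2
P0.r0=2 P2.r0=0 P2.r1=0
P0.r0=2 P2.r0=0 P2.r1=2
P0.r0=2 P2.r0=1 P2.r1=2
P0.r0=2 P2.r0=2 P2.r1=0
P0.r0=2 P2.r0=2 P2.r1=2

outcome vector order: (P0.r0,P2.r0,P2.r1)
|TSO outcomes| = 10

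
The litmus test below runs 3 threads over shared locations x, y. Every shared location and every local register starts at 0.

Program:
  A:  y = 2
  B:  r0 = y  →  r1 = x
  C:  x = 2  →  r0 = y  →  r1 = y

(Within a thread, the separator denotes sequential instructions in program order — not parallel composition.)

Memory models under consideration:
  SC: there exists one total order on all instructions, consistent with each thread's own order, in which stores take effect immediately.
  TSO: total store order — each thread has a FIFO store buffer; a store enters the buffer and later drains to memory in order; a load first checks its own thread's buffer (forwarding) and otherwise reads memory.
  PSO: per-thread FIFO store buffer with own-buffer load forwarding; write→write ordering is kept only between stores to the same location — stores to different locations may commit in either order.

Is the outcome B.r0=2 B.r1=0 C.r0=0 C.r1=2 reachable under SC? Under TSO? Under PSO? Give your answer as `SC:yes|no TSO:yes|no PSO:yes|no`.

SC:no TSO:yes PSO:yes

outcome vector order: (B.r0,B.r1,C.r0,C.r1)
[SC] allowed = {<0 0 0 0>; <0 0 0 2>; <0 0 2 2>; <0 2 0 0>; <0 2 0 2>; <0 2 2 2>; <2 0 2 2>; <2 2 0 0>; <2 2 0 2>; <2 2 2 2>}
[TSO] allowed = {<0 0 0 0>; <0 0 0 2>; <0 0 2 2>; <0 2 0 0>; <0 2 0 2>; <0 2 2 2>; <2 0 0 0>; <2 0 0 2>; <2 0 2 2>; <2 2 0 0>; <2 2 0 2>; <2 2 2 2>}
[PSO] allowed = {<0 0 0 0>; <0 0 0 2>; <0 0 2 2>; <0 2 0 0>; <0 2 0 2>; <0 2 2 2>; <2 0 0 0>; <2 0 0 2>; <2 0 2 2>; <2 2 0 0>; <2 2 0 2>; <2 2 2 2>}
target <2 0 0 2> ∈ {TSO,PSO}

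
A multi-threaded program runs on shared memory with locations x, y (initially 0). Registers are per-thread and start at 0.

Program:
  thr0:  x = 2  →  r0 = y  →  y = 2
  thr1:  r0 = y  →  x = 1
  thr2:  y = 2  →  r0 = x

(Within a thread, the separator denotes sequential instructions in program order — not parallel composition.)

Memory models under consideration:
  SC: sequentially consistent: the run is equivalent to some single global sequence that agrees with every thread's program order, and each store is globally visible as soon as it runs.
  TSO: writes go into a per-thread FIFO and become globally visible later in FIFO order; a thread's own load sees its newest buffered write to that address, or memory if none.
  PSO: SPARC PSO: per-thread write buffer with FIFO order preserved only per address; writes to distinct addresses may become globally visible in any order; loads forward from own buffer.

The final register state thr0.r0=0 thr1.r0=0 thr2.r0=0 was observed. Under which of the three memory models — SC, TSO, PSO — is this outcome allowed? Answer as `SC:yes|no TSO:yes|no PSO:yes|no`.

SC:no TSO:yes PSO:yes

outcome vector order: (thr0.r0,thr1.r0,thr2.r0)
SC: 10 outcomes — {001, 002, 021, 022, 200, 201, 202, 220, 221, 222}
TSO: 12 outcomes — {000, 001, 002, 020, 021, 022, 200, 201, 202, 220, 221, 222}
PSO: 12 outcomes — {000, 001, 002, 020, 021, 022, 200, 201, 202, 220, 221, 222}
target 000 ∈ {TSO,PSO}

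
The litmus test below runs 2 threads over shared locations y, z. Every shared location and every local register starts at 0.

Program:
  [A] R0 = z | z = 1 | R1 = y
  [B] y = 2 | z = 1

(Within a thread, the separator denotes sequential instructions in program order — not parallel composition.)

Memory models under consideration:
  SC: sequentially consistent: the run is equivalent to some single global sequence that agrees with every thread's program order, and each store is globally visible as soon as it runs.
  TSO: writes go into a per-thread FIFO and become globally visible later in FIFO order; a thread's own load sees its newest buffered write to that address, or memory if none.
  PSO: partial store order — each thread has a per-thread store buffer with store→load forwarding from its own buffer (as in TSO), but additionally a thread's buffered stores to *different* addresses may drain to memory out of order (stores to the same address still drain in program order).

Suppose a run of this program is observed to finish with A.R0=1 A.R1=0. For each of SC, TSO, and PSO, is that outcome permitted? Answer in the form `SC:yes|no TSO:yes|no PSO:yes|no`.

SC:no TSO:no PSO:yes

outcome vector order: (A.R0,A.R1)
SC: 3 outcomes — {0/0; 0/2; 1/2}
TSO: 3 outcomes — {0/0; 0/2; 1/2}
PSO: 4 outcomes — {0/0; 0/2; 1/0; 1/2}
target 1/0 ∈ {PSO}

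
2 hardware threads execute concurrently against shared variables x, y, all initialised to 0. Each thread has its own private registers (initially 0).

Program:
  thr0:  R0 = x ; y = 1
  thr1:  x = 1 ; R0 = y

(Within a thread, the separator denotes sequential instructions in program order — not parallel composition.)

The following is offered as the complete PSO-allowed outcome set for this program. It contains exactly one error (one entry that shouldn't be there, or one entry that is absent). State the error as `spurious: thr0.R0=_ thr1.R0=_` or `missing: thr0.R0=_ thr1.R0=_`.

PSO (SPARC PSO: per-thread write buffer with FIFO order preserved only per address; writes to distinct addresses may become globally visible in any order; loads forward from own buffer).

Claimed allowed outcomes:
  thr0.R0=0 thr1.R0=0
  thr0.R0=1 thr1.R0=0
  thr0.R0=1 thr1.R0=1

outcome vector order: (thr0.R0,thr1.R0)
PSO (4): (0,0), (0,1), (1,0), (1,1)
PSO∖claimed = {(0,1)}

missing: thr0.R0=0 thr1.R0=1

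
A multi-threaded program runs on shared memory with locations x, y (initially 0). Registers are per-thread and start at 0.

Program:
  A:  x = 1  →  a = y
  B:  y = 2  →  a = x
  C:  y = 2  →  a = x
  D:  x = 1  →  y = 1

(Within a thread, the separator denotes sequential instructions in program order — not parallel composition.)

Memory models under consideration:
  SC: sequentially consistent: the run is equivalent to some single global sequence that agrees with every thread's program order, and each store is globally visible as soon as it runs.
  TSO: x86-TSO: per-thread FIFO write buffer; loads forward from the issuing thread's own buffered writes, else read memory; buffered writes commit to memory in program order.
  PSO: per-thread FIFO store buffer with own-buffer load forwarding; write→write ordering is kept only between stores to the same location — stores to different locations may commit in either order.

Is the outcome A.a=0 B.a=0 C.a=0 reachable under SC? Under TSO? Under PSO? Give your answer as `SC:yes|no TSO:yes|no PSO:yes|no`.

outcome vector order: (A.a,B.a,C.a)
under SC → 011; 100; 101; 110; 111; 200; 201; 210; 211
under TSO → 000; 001; 010; 011; 100; 101; 110; 111; 200; 201; 210; 211
under PSO → 000; 001; 010; 011; 100; 101; 110; 111; 200; 201; 210; 211
target 000 ∈ {TSO,PSO}

SC:no TSO:yes PSO:yes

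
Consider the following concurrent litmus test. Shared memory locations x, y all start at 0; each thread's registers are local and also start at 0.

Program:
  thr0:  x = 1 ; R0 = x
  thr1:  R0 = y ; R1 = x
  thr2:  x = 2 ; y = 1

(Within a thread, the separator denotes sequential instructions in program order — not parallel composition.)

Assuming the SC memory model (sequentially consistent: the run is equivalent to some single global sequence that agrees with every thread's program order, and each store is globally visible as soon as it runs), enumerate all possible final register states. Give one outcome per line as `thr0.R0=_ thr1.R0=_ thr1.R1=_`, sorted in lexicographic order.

outcome vector order: (thr0.R0,thr1.R0,thr1.R1)
|SC outcomes| = 9

thr0.R0=1 thr1.R0=0 thr1.R1=0
thr0.R0=1 thr1.R0=0 thr1.R1=1
thr0.R0=1 thr1.R0=0 thr1.R1=2
thr0.R0=1 thr1.R0=1 thr1.R1=1
thr0.R0=1 thr1.R0=1 thr1.R1=2
thr0.R0=2 thr1.R0=0 thr1.R1=0
thr0.R0=2 thr1.R0=0 thr1.R1=1
thr0.R0=2 thr1.R0=0 thr1.R1=2
thr0.R0=2 thr1.R0=1 thr1.R1=2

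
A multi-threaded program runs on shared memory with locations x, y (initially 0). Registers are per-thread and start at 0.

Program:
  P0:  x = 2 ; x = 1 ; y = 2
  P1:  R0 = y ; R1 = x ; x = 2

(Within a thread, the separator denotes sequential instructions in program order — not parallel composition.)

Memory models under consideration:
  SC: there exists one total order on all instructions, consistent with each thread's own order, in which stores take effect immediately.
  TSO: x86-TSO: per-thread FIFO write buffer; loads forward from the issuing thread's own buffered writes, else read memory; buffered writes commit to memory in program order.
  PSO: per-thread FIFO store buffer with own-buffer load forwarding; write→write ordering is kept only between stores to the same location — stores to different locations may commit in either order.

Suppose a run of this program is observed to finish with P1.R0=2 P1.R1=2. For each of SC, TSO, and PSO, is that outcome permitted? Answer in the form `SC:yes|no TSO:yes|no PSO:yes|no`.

SC:no TSO:no PSO:yes

outcome vector order: (P1.R0,P1.R1)
[SC] allowed = {<0 0> <0 1> <0 2> <2 1>}
[TSO] allowed = {<0 0> <0 1> <0 2> <2 1>}
[PSO] allowed = {<0 0> <0 1> <0 2> <2 0> <2 1> <2 2>}
target <2 2> ∈ {PSO}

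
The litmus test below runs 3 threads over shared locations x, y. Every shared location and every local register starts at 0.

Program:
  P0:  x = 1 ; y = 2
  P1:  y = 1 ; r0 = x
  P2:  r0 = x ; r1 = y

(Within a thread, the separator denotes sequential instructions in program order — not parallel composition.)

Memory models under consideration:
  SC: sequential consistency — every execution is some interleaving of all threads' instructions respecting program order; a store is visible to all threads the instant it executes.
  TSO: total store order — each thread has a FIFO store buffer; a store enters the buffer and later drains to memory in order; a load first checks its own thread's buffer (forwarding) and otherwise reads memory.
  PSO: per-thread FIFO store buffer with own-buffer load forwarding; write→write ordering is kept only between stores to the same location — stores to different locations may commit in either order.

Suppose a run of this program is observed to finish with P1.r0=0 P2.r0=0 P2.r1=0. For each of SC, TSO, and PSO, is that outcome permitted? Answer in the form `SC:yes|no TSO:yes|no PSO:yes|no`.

SC:yes TSO:yes PSO:yes

outcome vector order: (P1.r0,P2.r0,P2.r1)
[SC] allowed = {000 001 002 011 012 100 101 102 110 111 112}
[TSO] allowed = {000 001 002 010 011 012 100 101 102 110 111 112}
[PSO] allowed = {000 001 002 010 011 012 100 101 102 110 111 112}
target 000 ∈ {SC,TSO,PSO}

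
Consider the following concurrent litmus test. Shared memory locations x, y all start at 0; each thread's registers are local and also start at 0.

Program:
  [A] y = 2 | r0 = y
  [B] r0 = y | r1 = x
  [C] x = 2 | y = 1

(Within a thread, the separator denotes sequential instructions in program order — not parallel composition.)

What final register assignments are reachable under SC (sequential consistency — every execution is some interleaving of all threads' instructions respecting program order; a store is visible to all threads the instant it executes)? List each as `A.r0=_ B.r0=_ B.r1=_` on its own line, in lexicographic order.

A.r0=1 B.r0=0 B.r1=0
A.r0=1 B.r0=0 B.r1=2
A.r0=1 B.r0=1 B.r1=2
A.r0=1 B.r0=2 B.r1=0
A.r0=1 B.r0=2 B.r1=2
A.r0=2 B.r0=0 B.r1=0
A.r0=2 B.r0=0 B.r1=2
A.r0=2 B.r0=1 B.r1=2
A.r0=2 B.r0=2 B.r1=0
A.r0=2 B.r0=2 B.r1=2

outcome vector order: (A.r0,B.r0,B.r1)
|SC outcomes| = 10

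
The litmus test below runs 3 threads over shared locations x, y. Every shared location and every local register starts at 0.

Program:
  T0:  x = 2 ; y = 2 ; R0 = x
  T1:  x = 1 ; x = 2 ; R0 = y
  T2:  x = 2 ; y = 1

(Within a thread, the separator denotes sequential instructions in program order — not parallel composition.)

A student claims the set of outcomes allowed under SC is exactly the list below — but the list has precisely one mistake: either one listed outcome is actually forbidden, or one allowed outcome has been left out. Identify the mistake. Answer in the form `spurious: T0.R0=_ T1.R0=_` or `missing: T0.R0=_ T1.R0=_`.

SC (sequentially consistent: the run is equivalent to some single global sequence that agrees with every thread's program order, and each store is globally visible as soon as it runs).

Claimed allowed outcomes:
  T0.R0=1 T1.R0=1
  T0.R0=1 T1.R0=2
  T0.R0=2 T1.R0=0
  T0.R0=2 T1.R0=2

missing: T0.R0=2 T1.R0=1

outcome vector order: (T0.R0,T1.R0)
SC: 5 outcomes — {(1,1) (1,2) (2,0) (2,1) (2,2)}
SC∖claimed = {(2,1)}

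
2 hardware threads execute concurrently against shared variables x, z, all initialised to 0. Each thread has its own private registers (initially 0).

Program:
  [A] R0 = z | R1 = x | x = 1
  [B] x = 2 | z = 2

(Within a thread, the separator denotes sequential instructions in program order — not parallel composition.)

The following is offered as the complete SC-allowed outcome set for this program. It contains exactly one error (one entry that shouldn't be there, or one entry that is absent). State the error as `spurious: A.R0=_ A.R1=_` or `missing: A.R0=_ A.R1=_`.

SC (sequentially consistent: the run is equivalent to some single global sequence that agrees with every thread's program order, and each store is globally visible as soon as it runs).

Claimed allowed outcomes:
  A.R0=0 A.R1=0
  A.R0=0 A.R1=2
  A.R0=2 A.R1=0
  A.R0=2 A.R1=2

outcome vector order: (A.R0,A.R1)
SC: 3 outcomes — {<0 0>, <0 2>, <2 2>}
claimed∖SC = {<2 0>}

spurious: A.R0=2 A.R1=0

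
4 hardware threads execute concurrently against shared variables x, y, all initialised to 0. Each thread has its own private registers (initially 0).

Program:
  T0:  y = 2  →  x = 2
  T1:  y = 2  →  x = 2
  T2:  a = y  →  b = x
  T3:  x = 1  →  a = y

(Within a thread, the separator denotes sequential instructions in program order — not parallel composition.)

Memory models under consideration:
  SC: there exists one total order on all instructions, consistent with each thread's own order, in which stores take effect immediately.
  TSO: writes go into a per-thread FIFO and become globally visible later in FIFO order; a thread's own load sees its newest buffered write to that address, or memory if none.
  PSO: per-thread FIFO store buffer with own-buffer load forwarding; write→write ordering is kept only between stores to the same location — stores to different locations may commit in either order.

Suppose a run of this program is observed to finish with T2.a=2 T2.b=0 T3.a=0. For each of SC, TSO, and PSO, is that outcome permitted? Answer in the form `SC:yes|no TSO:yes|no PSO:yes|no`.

outcome vector order: (T2.a,T2.b,T3.a)
under SC → <0 0 0> <0 0 2> <0 1 0> <0 1 2> <0 2 0> <0 2 2> <2 0 2> <2 1 0> <2 1 2> <2 2 0> <2 2 2>
under TSO → <0 0 0> <0 0 2> <0 1 0> <0 1 2> <0 2 0> <0 2 2> <2 0 0> <2 0 2> <2 1 0> <2 1 2> <2 2 0> <2 2 2>
under PSO → <0 0 0> <0 0 2> <0 1 0> <0 1 2> <0 2 0> <0 2 2> <2 0 0> <2 0 2> <2 1 0> <2 1 2> <2 2 0> <2 2 2>
target <2 0 0> ∈ {TSO,PSO}

SC:no TSO:yes PSO:yes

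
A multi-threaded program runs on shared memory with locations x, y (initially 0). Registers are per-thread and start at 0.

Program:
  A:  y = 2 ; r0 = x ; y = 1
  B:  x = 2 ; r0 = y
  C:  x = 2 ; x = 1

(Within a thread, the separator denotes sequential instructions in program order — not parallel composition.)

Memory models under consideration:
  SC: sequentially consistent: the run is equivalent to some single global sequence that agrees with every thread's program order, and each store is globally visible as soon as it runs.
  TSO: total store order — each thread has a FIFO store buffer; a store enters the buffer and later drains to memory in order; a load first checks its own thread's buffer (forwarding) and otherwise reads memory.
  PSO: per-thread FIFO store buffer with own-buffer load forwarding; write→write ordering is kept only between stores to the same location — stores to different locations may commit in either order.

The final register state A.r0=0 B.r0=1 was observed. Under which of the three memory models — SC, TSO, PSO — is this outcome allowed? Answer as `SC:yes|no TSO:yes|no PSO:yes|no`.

SC:yes TSO:yes PSO:yes

outcome vector order: (A.r0,B.r0)
SC (8): (0,1), (0,2), (1,0), (1,1), (1,2), (2,0), (2,1), (2,2)
TSO (9): (0,0), (0,1), (0,2), (1,0), (1,1), (1,2), (2,0), (2,1), (2,2)
PSO (9): (0,0), (0,1), (0,2), (1,0), (1,1), (1,2), (2,0), (2,1), (2,2)
target (0,1) ∈ {SC,TSO,PSO}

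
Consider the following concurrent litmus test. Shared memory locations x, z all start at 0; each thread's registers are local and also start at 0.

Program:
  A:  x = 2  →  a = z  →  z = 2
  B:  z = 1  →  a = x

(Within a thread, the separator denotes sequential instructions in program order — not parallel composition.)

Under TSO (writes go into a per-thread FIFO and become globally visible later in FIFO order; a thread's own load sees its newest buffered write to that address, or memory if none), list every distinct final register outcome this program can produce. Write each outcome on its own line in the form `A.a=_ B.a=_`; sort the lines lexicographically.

A.a=0 B.a=0
A.a=0 B.a=2
A.a=1 B.a=0
A.a=1 B.a=2

outcome vector order: (A.a,B.a)
|TSO outcomes| = 4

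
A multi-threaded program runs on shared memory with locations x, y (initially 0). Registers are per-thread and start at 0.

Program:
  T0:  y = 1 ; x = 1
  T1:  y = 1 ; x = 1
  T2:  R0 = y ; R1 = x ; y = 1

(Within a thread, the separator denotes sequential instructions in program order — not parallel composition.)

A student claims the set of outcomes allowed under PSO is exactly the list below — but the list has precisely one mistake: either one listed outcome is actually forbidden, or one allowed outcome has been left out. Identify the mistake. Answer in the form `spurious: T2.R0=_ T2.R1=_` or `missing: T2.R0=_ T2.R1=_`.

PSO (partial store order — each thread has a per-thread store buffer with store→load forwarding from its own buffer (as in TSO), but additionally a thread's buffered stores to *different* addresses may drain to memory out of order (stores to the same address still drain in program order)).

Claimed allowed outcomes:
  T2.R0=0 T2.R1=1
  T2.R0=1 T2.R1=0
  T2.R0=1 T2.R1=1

outcome vector order: (T2.R0,T2.R1)
[PSO] allowed = {0/0; 0/1; 1/0; 1/1}
PSO∖claimed = {0/0}

missing: T2.R0=0 T2.R1=0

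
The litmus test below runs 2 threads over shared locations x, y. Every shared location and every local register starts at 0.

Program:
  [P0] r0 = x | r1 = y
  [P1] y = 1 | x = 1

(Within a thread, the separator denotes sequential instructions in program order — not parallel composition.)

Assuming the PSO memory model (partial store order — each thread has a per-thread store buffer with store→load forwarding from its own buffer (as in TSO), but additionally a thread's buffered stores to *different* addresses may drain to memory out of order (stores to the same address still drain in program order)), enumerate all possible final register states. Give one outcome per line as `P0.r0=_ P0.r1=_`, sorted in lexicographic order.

outcome vector order: (P0.r0,P0.r1)
|PSO outcomes| = 4

P0.r0=0 P0.r1=0
P0.r0=0 P0.r1=1
P0.r0=1 P0.r1=0
P0.r0=1 P0.r1=1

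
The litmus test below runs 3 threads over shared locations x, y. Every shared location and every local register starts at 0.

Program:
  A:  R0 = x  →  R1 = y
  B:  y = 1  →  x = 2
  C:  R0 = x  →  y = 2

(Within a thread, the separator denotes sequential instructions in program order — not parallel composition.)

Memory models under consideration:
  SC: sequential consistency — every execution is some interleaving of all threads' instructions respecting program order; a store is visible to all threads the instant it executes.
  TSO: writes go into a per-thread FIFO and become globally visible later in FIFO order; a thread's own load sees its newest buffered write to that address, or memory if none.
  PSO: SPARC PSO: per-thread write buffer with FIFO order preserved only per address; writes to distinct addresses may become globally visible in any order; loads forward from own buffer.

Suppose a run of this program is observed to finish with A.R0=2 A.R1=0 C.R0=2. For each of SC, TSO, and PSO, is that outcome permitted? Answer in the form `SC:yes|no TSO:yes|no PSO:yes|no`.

outcome vector order: (A.R0,A.R1,C.R0)
under SC → <0 0 0>, <0 0 2>, <0 1 0>, <0 1 2>, <0 2 0>, <0 2 2>, <2 1 0>, <2 1 2>, <2 2 0>, <2 2 2>
under TSO → <0 0 0>, <0 0 2>, <0 1 0>, <0 1 2>, <0 2 0>, <0 2 2>, <2 1 0>, <2 1 2>, <2 2 0>, <2 2 2>
under PSO → <0 0 0>, <0 0 2>, <0 1 0>, <0 1 2>, <0 2 0>, <0 2 2>, <2 0 0>, <2 0 2>, <2 1 0>, <2 1 2>, <2 2 0>, <2 2 2>
target <2 0 2> ∈ {PSO}

SC:no TSO:no PSO:yes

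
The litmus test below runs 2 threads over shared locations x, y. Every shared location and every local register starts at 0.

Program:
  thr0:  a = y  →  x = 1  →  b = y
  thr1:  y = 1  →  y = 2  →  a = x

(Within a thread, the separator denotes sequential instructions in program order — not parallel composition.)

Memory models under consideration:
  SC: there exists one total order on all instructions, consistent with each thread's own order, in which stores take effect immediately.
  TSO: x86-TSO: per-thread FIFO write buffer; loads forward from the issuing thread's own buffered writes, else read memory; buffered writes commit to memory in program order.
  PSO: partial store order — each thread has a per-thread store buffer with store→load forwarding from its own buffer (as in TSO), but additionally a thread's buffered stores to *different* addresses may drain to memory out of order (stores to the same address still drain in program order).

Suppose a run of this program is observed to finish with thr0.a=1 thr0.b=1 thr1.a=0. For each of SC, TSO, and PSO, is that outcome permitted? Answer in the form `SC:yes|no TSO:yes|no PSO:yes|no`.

SC:no TSO:yes PSO:yes

outcome vector order: (thr0.a,thr0.b,thr1.a)
[SC] allowed = {(0,0,1); (0,1,1); (0,2,0); (0,2,1); (1,1,1); (1,2,0); (1,2,1); (2,2,0); (2,2,1)}
[TSO] allowed = {(0,0,0); (0,0,1); (0,1,0); (0,1,1); (0,2,0); (0,2,1); (1,1,0); (1,1,1); (1,2,0); (1,2,1); (2,2,0); (2,2,1)}
[PSO] allowed = {(0,0,0); (0,0,1); (0,1,0); (0,1,1); (0,2,0); (0,2,1); (1,1,0); (1,1,1); (1,2,0); (1,2,1); (2,2,0); (2,2,1)}
target (1,1,0) ∈ {TSO,PSO}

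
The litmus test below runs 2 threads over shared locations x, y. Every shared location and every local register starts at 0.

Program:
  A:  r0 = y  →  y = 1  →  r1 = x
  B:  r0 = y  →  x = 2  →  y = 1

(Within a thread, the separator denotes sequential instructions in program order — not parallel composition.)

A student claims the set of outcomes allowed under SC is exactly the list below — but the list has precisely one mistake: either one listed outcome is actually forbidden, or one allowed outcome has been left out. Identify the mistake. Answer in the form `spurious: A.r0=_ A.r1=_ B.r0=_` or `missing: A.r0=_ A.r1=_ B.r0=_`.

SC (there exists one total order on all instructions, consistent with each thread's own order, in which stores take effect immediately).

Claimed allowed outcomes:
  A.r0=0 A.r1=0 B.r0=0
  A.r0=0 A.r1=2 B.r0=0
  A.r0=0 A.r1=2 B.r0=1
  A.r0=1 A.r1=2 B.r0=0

missing: A.r0=0 A.r1=0 B.r0=1

outcome vector order: (A.r0,A.r1,B.r0)
under SC → <0 0 0>, <0 0 1>, <0 2 0>, <0 2 1>, <1 2 0>
SC∖claimed = {<0 0 1>}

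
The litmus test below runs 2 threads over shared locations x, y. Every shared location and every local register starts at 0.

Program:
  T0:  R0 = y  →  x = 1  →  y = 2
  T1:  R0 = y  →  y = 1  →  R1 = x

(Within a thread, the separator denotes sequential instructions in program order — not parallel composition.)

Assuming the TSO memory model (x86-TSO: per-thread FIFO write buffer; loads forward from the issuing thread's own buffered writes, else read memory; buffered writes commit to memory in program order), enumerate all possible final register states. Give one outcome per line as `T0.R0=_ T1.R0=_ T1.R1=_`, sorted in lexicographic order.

outcome vector order: (T0.R0,T1.R0,T1.R1)
|TSO outcomes| = 5

T0.R0=0 T1.R0=0 T1.R1=0
T0.R0=0 T1.R0=0 T1.R1=1
T0.R0=0 T1.R0=2 T1.R1=1
T0.R0=1 T1.R0=0 T1.R1=0
T0.R0=1 T1.R0=0 T1.R1=1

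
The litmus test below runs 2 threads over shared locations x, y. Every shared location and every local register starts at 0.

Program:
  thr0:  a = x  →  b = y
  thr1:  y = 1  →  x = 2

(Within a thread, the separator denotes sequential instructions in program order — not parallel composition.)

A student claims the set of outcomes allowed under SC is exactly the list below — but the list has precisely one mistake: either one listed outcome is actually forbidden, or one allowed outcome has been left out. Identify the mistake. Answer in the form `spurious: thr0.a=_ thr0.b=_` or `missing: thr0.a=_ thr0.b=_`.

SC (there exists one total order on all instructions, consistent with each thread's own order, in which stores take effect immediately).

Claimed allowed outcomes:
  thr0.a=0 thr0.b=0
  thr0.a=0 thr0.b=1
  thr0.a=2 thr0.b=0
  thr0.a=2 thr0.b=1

outcome vector order: (thr0.a,thr0.b)
SC: 3 outcomes — {00 01 21}
claimed∖SC = {20}

spurious: thr0.a=2 thr0.b=0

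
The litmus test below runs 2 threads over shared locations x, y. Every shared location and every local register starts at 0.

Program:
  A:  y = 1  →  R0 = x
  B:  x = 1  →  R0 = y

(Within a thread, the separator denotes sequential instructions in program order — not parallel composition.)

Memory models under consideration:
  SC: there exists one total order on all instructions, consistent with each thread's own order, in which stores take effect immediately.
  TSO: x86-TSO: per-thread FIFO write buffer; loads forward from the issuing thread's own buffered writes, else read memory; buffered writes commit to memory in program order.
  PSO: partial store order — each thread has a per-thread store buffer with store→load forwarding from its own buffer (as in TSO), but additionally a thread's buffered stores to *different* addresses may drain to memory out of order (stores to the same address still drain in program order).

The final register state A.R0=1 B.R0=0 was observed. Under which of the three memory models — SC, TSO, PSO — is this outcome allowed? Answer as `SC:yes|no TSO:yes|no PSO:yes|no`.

outcome vector order: (A.R0,B.R0)
SC (3): 0/1 1/0 1/1
TSO (4): 0/0 0/1 1/0 1/1
PSO (4): 0/0 0/1 1/0 1/1
target 1/0 ∈ {SC,TSO,PSO}

SC:yes TSO:yes PSO:yes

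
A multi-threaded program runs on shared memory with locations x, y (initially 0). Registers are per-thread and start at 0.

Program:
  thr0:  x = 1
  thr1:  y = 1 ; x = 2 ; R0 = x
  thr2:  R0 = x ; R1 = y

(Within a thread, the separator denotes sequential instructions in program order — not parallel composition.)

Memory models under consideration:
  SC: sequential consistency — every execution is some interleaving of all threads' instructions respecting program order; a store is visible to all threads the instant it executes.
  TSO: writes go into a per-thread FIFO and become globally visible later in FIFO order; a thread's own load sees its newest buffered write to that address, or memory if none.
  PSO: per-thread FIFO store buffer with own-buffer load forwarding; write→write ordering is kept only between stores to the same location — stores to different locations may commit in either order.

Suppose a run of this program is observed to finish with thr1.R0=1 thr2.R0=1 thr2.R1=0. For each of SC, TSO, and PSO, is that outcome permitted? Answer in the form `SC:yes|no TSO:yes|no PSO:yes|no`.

outcome vector order: (thr1.R0,thr2.R0,thr2.R1)
SC: 9 outcomes — {1/0/0, 1/0/1, 1/1/1, 1/2/1, 2/0/0, 2/0/1, 2/1/0, 2/1/1, 2/2/1}
TSO: 9 outcomes — {1/0/0, 1/0/1, 1/1/1, 1/2/1, 2/0/0, 2/0/1, 2/1/0, 2/1/1, 2/2/1}
PSO: 12 outcomes — {1/0/0, 1/0/1, 1/1/0, 1/1/1, 1/2/0, 1/2/1, 2/0/0, 2/0/1, 2/1/0, 2/1/1, 2/2/0, 2/2/1}
target 1/1/0 ∈ {PSO}

SC:no TSO:no PSO:yes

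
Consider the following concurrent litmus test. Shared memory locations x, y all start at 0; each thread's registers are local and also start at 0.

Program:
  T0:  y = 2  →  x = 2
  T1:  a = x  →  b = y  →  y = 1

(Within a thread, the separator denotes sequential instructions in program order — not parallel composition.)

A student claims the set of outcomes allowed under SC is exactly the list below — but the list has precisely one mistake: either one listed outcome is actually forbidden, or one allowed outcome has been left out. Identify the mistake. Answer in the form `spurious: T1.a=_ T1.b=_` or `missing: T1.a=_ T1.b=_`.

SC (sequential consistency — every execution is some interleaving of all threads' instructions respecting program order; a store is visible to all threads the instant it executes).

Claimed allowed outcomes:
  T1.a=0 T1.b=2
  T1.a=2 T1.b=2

outcome vector order: (T1.a,T1.b)
SC (3): 0/0, 0/2, 2/2
SC∖claimed = {0/0}

missing: T1.a=0 T1.b=0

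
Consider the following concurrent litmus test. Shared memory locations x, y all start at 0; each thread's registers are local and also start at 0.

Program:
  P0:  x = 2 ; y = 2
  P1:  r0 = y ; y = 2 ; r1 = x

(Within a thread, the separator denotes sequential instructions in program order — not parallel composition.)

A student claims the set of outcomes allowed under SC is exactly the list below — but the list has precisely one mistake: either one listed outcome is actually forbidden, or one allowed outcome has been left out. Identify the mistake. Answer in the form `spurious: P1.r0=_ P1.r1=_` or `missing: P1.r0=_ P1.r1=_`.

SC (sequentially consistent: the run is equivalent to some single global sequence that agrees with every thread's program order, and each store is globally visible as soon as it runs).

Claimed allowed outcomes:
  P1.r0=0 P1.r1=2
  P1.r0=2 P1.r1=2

missing: P1.r0=0 P1.r1=0

outcome vector order: (P1.r0,P1.r1)
SC: 3 outcomes — {(0,0); (0,2); (2,2)}
SC∖claimed = {(0,0)}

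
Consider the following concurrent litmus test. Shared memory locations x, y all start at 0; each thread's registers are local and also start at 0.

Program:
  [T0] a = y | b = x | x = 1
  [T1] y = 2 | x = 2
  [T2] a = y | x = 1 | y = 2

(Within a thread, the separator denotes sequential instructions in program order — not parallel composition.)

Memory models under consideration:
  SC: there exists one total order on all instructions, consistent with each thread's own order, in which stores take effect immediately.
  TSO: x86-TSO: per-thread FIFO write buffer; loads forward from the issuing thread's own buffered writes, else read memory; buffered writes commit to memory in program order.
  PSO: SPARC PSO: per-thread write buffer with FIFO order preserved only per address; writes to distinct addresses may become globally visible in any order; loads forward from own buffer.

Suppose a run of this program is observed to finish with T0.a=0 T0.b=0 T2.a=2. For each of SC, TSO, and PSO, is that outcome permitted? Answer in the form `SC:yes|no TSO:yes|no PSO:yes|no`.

SC:yes TSO:yes PSO:yes

outcome vector order: (T0.a,T0.b,T2.a)
under SC → 0/0/0, 0/0/2, 0/1/0, 0/1/2, 0/2/0, 0/2/2, 2/0/0, 2/0/2, 2/1/0, 2/1/2, 2/2/0, 2/2/2
under TSO → 0/0/0, 0/0/2, 0/1/0, 0/1/2, 0/2/0, 0/2/2, 2/0/0, 2/0/2, 2/1/0, 2/1/2, 2/2/0, 2/2/2
under PSO → 0/0/0, 0/0/2, 0/1/0, 0/1/2, 0/2/0, 0/2/2, 2/0/0, 2/0/2, 2/1/0, 2/1/2, 2/2/0, 2/2/2
target 0/0/2 ∈ {SC,TSO,PSO}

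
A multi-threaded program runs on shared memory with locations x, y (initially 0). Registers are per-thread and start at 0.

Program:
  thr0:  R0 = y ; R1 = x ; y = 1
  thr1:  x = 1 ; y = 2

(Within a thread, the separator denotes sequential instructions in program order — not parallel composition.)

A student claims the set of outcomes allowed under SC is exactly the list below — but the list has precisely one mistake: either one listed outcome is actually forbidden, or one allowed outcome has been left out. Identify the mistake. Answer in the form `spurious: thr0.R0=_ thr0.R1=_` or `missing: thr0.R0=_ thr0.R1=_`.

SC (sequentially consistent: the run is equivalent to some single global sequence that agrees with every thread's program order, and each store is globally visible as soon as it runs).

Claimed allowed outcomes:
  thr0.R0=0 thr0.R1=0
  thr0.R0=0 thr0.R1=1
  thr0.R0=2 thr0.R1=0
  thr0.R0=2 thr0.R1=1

spurious: thr0.R0=2 thr0.R1=0

outcome vector order: (thr0.R0,thr0.R1)
under SC → <0 0> <0 1> <2 1>
claimed∖SC = {<2 0>}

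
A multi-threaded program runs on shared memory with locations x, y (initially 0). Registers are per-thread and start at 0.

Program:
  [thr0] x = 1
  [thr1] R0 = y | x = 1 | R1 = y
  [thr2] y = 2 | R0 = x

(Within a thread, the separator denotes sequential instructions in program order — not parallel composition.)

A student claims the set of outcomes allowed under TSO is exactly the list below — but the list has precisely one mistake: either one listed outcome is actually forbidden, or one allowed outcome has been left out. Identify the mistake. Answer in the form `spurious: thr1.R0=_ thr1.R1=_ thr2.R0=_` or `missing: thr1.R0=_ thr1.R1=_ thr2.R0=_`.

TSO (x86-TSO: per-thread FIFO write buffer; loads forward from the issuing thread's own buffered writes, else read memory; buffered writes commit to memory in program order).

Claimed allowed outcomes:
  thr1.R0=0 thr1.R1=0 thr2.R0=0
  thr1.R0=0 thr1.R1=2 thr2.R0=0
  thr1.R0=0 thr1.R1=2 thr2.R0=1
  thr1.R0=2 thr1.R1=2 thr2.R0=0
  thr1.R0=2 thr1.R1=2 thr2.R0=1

outcome vector order: (thr1.R0,thr1.R1,thr2.R0)
TSO (6): 0/0/0 0/0/1 0/2/0 0/2/1 2/2/0 2/2/1
TSO∖claimed = {0/0/1}

missing: thr1.R0=0 thr1.R1=0 thr2.R0=1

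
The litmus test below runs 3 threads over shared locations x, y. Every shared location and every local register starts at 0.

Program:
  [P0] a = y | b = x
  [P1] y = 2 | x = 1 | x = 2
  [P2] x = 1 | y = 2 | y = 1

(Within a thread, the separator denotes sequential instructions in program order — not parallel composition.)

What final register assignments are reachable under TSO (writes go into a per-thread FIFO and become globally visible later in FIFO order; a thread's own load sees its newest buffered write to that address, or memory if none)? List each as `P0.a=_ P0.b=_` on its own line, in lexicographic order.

P0.a=0 P0.b=0
P0.a=0 P0.b=1
P0.a=0 P0.b=2
P0.a=1 P0.b=1
P0.a=1 P0.b=2
P0.a=2 P0.b=0
P0.a=2 P0.b=1
P0.a=2 P0.b=2

outcome vector order: (P0.a,P0.b)
|TSO outcomes| = 8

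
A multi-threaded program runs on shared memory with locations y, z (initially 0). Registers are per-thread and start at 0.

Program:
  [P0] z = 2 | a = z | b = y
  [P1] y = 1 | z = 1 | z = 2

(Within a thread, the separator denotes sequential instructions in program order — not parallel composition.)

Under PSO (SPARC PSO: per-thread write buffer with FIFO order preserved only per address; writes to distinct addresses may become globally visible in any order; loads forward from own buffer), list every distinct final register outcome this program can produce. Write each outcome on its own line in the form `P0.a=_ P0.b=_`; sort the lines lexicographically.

outcome vector order: (P0.a,P0.b)
|PSO outcomes| = 4

P0.a=1 P0.b=0
P0.a=1 P0.b=1
P0.a=2 P0.b=0
P0.a=2 P0.b=1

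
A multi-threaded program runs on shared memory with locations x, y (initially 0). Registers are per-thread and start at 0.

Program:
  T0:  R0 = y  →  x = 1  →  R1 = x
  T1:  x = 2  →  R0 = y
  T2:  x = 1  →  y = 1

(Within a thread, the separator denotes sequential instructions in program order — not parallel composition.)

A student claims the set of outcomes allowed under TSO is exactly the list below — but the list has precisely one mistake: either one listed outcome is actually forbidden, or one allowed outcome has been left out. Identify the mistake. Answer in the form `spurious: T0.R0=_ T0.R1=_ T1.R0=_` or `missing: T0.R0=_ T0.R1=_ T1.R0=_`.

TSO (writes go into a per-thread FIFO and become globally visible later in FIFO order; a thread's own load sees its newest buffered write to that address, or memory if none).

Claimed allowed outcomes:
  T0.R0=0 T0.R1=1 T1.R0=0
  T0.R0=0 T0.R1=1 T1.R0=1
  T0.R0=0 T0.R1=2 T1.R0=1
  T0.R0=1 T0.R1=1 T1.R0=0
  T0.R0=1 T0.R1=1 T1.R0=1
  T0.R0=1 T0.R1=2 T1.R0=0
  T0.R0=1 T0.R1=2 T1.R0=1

outcome vector order: (T0.R0,T0.R1,T1.R0)
under TSO → (0,1,0); (0,1,1); (0,2,0); (0,2,1); (1,1,0); (1,1,1); (1,2,0); (1,2,1)
TSO∖claimed = {(0,2,0)}

missing: T0.R0=0 T0.R1=2 T1.R0=0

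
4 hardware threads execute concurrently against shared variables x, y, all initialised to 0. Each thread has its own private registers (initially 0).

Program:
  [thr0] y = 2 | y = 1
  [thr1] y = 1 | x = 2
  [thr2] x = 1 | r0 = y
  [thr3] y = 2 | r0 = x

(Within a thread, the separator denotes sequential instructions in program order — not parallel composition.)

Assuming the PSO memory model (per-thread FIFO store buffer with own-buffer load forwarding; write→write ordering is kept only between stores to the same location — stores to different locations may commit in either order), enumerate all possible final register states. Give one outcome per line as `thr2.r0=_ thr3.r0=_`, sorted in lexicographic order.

thr2.r0=0 thr3.r0=0
thr2.r0=0 thr3.r0=1
thr2.r0=0 thr3.r0=2
thr2.r0=1 thr3.r0=0
thr2.r0=1 thr3.r0=1
thr2.r0=1 thr3.r0=2
thr2.r0=2 thr3.r0=0
thr2.r0=2 thr3.r0=1
thr2.r0=2 thr3.r0=2

outcome vector order: (thr2.r0,thr3.r0)
|PSO outcomes| = 9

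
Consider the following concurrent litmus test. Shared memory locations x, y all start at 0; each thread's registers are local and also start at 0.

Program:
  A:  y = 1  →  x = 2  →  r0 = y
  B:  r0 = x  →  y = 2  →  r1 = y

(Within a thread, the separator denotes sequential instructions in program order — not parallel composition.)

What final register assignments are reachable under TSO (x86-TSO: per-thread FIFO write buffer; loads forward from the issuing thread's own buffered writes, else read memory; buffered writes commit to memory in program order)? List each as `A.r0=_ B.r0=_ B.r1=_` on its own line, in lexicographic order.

outcome vector order: (A.r0,B.r0,B.r1)
|TSO outcomes| = 5

A.r0=1 B.r0=0 B.r1=1
A.r0=1 B.r0=0 B.r1=2
A.r0=1 B.r0=2 B.r1=2
A.r0=2 B.r0=0 B.r1=2
A.r0=2 B.r0=2 B.r1=2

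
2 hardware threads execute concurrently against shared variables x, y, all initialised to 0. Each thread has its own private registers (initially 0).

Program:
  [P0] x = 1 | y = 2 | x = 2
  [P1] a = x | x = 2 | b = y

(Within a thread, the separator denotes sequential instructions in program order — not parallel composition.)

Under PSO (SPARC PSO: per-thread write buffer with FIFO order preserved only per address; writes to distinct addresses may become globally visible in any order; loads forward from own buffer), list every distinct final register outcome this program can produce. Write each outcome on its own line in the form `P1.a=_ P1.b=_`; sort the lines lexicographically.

outcome vector order: (P1.a,P1.b)
|PSO outcomes| = 6

P1.a=0 P1.b=0
P1.a=0 P1.b=2
P1.a=1 P1.b=0
P1.a=1 P1.b=2
P1.a=2 P1.b=0
P1.a=2 P1.b=2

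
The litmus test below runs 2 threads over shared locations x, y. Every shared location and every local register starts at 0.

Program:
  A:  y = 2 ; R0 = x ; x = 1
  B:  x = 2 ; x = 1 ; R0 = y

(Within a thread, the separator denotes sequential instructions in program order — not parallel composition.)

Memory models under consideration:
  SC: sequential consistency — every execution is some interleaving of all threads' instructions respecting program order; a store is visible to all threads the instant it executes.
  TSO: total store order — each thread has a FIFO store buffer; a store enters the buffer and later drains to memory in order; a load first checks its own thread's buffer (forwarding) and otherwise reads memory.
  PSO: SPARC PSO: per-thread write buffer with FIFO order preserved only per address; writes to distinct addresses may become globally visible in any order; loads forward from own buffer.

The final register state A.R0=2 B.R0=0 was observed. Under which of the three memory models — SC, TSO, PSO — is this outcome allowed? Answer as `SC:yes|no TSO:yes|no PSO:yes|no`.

SC:no TSO:yes PSO:yes

outcome vector order: (A.R0,B.R0)
SC: 4 outcomes — {<0 2>, <1 0>, <1 2>, <2 2>}
TSO: 6 outcomes — {<0 0>, <0 2>, <1 0>, <1 2>, <2 0>, <2 2>}
PSO: 6 outcomes — {<0 0>, <0 2>, <1 0>, <1 2>, <2 0>, <2 2>}
target <2 0> ∈ {TSO,PSO}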